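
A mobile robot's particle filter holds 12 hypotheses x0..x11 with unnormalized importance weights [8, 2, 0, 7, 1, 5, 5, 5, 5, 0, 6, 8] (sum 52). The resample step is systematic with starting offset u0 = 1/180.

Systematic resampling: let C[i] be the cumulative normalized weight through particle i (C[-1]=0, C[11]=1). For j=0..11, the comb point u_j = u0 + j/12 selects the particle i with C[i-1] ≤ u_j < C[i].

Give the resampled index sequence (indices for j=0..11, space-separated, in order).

C = [2/13, 5/26, 5/26, 17/52, 9/26, 23/52, 7/13, 33/52, 19/26, 19/26, 11/13, 1]
j=0: u_0=1/180 ∈ [0, 2/13) → index 0
j=1: u_1=4/45 ∈ [0, 2/13) → index 0
j=2: u_2=31/180 ∈ [2/13, 5/26) → index 1
j=3: u_3=23/90 ∈ [5/26, 17/52) → index 3
j=4: u_4=61/180 ∈ [17/52, 9/26) → index 4
j=5: u_5=19/45 ∈ [9/26, 23/52) → index 5
j=6: u_6=91/180 ∈ [23/52, 7/13) → index 6
j=7: u_7=53/90 ∈ [7/13, 33/52) → index 7
j=8: u_8=121/180 ∈ [33/52, 19/26) → index 8
j=9: u_9=34/45 ∈ [19/26, 11/13) → index 10
j=10: u_10=151/180 ∈ [19/26, 11/13) → index 10
j=11: u_11=83/90 ∈ [11/13, 1) → index 11

0 0 1 3 4 5 6 7 8 10 10 11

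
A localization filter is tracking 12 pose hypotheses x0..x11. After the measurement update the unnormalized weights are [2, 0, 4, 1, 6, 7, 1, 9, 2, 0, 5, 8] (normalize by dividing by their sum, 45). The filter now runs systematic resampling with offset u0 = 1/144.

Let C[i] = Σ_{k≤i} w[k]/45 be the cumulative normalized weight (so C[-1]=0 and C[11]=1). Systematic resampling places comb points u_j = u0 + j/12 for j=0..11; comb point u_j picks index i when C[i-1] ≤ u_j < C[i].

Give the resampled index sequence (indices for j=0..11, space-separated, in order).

0 2 4 4 5 5 7 7 8 10 11 11

C = [2/45, 2/45, 2/15, 7/45, 13/45, 4/9, 7/15, 2/3, 32/45, 32/45, 37/45, 1]
j=0: u_0=1/144 ∈ [0, 2/45) → index 0
j=1: u_1=13/144 ∈ [2/45, 2/15) → index 2
j=2: u_2=25/144 ∈ [7/45, 13/45) → index 4
j=3: u_3=37/144 ∈ [7/45, 13/45) → index 4
j=4: u_4=49/144 ∈ [13/45, 4/9) → index 5
j=5: u_5=61/144 ∈ [13/45, 4/9) → index 5
j=6: u_6=73/144 ∈ [7/15, 2/3) → index 7
j=7: u_7=85/144 ∈ [7/15, 2/3) → index 7
j=8: u_8=97/144 ∈ [2/3, 32/45) → index 8
j=9: u_9=109/144 ∈ [32/45, 37/45) → index 10
j=10: u_10=121/144 ∈ [37/45, 1) → index 11
j=11: u_11=133/144 ∈ [37/45, 1) → index 11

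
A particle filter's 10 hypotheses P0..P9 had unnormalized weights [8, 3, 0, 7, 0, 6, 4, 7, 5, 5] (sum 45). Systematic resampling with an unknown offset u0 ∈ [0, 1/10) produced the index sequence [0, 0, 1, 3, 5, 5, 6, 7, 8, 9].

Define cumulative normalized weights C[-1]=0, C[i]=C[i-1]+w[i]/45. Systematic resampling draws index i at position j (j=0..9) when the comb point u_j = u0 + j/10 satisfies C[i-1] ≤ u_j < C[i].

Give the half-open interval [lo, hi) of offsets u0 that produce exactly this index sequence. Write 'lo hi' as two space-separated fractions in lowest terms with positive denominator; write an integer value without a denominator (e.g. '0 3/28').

0 1/45

C = [8/45, 11/45, 11/45, 2/5, 2/5, 8/15, 28/45, 7/9, 8/9, 1]
j=0 picked index 0: u0 ∈ [0, 8/45)
j=1 picked index 0: u0 ∈ [-1/10, 7/90)
j=2 picked index 1: u0 ∈ [-1/45, 2/45)
j=3 picked index 3: u0 ∈ [-1/18, 1/10)
j=4 picked index 5: u0 ∈ [0, 2/15)
j=5 picked index 5: u0 ∈ [-1/10, 1/30)
j=6 picked index 6: u0 ∈ [-1/15, 1/45)
j=7 picked index 7: u0 ∈ [-7/90, 7/90)
j=8 picked index 8: u0 ∈ [-1/45, 4/45)
j=9 picked index 9: u0 ∈ [-1/90, 1/10)
intersection: [0, 1/45)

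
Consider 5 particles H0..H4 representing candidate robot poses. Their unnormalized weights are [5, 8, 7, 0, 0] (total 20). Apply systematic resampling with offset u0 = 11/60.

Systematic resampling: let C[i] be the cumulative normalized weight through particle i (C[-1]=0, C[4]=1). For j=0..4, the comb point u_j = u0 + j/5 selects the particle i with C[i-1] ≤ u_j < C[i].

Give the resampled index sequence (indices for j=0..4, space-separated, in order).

0 1 1 2 2

C = [1/4, 13/20, 1, 1, 1]
j=0: u_0=11/60 ∈ [0, 1/4) → index 0
j=1: u_1=23/60 ∈ [1/4, 13/20) → index 1
j=2: u_2=7/12 ∈ [1/4, 13/20) → index 1
j=3: u_3=47/60 ∈ [13/20, 1) → index 2
j=4: u_4=59/60 ∈ [13/20, 1) → index 2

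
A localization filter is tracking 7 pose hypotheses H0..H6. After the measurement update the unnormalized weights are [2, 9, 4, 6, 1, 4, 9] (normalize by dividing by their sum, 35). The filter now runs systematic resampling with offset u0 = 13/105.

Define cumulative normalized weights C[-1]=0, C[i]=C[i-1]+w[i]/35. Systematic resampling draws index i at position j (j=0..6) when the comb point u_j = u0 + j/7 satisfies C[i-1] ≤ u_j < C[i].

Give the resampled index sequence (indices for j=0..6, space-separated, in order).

1 1 2 3 5 6 6

C = [2/35, 11/35, 3/7, 3/5, 22/35, 26/35, 1]
j=0: u_0=13/105 ∈ [2/35, 11/35) → index 1
j=1: u_1=4/15 ∈ [2/35, 11/35) → index 1
j=2: u_2=43/105 ∈ [11/35, 3/7) → index 2
j=3: u_3=58/105 ∈ [3/7, 3/5) → index 3
j=4: u_4=73/105 ∈ [22/35, 26/35) → index 5
j=5: u_5=88/105 ∈ [26/35, 1) → index 6
j=6: u_6=103/105 ∈ [26/35, 1) → index 6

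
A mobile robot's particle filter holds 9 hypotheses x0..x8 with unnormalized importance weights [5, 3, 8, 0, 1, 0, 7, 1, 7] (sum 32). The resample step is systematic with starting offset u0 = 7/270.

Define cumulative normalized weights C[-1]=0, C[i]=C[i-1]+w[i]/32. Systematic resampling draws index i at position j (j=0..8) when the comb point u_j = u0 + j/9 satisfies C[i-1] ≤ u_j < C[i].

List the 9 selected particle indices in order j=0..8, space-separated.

C = [5/32, 1/4, 1/2, 1/2, 17/32, 17/32, 3/4, 25/32, 1]
j=0: u_0=7/270 ∈ [0, 5/32) → index 0
j=1: u_1=37/270 ∈ [0, 5/32) → index 0
j=2: u_2=67/270 ∈ [5/32, 1/4) → index 1
j=3: u_3=97/270 ∈ [1/4, 1/2) → index 2
j=4: u_4=127/270 ∈ [1/4, 1/2) → index 2
j=5: u_5=157/270 ∈ [17/32, 3/4) → index 6
j=6: u_6=187/270 ∈ [17/32, 3/4) → index 6
j=7: u_7=217/270 ∈ [25/32, 1) → index 8
j=8: u_8=247/270 ∈ [25/32, 1) → index 8

0 0 1 2 2 6 6 8 8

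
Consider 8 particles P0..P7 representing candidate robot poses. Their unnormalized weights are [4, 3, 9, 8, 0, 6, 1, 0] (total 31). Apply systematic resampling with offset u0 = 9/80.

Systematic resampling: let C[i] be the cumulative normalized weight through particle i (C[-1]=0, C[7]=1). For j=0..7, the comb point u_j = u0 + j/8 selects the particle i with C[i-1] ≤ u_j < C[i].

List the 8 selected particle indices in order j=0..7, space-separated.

0 2 2 2 3 3 5 6

C = [4/31, 7/31, 16/31, 24/31, 24/31, 30/31, 1, 1]
j=0: u_0=9/80 ∈ [0, 4/31) → index 0
j=1: u_1=19/80 ∈ [7/31, 16/31) → index 2
j=2: u_2=29/80 ∈ [7/31, 16/31) → index 2
j=3: u_3=39/80 ∈ [7/31, 16/31) → index 2
j=4: u_4=49/80 ∈ [16/31, 24/31) → index 3
j=5: u_5=59/80 ∈ [16/31, 24/31) → index 3
j=6: u_6=69/80 ∈ [24/31, 30/31) → index 5
j=7: u_7=79/80 ∈ [30/31, 1) → index 6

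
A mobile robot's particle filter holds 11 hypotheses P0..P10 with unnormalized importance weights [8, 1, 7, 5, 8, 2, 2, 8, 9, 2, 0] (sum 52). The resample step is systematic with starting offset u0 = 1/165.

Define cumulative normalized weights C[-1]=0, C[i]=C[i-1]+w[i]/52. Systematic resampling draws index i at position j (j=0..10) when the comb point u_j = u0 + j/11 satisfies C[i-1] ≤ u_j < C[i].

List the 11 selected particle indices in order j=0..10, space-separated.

0 0 2 2 3 4 4 7 7 8 8

C = [2/13, 9/52, 4/13, 21/52, 29/52, 31/52, 33/52, 41/52, 25/26, 1, 1]
j=0: u_0=1/165 ∈ [0, 2/13) → index 0
j=1: u_1=16/165 ∈ [0, 2/13) → index 0
j=2: u_2=31/165 ∈ [9/52, 4/13) → index 2
j=3: u_3=46/165 ∈ [9/52, 4/13) → index 2
j=4: u_4=61/165 ∈ [4/13, 21/52) → index 3
j=5: u_5=76/165 ∈ [21/52, 29/52) → index 4
j=6: u_6=91/165 ∈ [21/52, 29/52) → index 4
j=7: u_7=106/165 ∈ [33/52, 41/52) → index 7
j=8: u_8=11/15 ∈ [33/52, 41/52) → index 7
j=9: u_9=136/165 ∈ [41/52, 25/26) → index 8
j=10: u_10=151/165 ∈ [41/52, 25/26) → index 8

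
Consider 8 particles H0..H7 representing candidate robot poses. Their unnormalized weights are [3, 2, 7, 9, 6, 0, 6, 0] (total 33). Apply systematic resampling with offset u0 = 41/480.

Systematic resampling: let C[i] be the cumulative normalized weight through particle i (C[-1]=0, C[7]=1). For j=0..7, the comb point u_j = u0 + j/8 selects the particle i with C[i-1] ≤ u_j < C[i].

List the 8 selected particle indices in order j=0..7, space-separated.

0 2 2 3 3 4 6 6

C = [1/11, 5/33, 4/11, 7/11, 9/11, 9/11, 1, 1]
j=0: u_0=41/480 ∈ [0, 1/11) → index 0
j=1: u_1=101/480 ∈ [5/33, 4/11) → index 2
j=2: u_2=161/480 ∈ [5/33, 4/11) → index 2
j=3: u_3=221/480 ∈ [4/11, 7/11) → index 3
j=4: u_4=281/480 ∈ [4/11, 7/11) → index 3
j=5: u_5=341/480 ∈ [7/11, 9/11) → index 4
j=6: u_6=401/480 ∈ [9/11, 1) → index 6
j=7: u_7=461/480 ∈ [9/11, 1) → index 6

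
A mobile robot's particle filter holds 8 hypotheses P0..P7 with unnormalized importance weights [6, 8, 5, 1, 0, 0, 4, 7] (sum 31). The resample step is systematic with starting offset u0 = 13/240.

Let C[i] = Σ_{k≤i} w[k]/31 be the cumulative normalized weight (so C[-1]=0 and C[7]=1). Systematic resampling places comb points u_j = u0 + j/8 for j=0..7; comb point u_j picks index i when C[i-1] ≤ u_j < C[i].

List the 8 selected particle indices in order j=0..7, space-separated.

0 0 1 1 2 6 7 7

C = [6/31, 14/31, 19/31, 20/31, 20/31, 20/31, 24/31, 1]
j=0: u_0=13/240 ∈ [0, 6/31) → index 0
j=1: u_1=43/240 ∈ [0, 6/31) → index 0
j=2: u_2=73/240 ∈ [6/31, 14/31) → index 1
j=3: u_3=103/240 ∈ [6/31, 14/31) → index 1
j=4: u_4=133/240 ∈ [14/31, 19/31) → index 2
j=5: u_5=163/240 ∈ [20/31, 24/31) → index 6
j=6: u_6=193/240 ∈ [24/31, 1) → index 7
j=7: u_7=223/240 ∈ [24/31, 1) → index 7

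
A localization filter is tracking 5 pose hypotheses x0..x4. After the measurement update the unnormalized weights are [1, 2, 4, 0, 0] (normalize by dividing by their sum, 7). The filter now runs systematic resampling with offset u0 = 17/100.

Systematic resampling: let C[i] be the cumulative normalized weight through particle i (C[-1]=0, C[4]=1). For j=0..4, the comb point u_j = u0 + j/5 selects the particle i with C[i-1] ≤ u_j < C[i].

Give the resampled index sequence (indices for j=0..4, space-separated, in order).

1 1 2 2 2

C = [1/7, 3/7, 1, 1, 1]
j=0: u_0=17/100 ∈ [1/7, 3/7) → index 1
j=1: u_1=37/100 ∈ [1/7, 3/7) → index 1
j=2: u_2=57/100 ∈ [3/7, 1) → index 2
j=3: u_3=77/100 ∈ [3/7, 1) → index 2
j=4: u_4=97/100 ∈ [3/7, 1) → index 2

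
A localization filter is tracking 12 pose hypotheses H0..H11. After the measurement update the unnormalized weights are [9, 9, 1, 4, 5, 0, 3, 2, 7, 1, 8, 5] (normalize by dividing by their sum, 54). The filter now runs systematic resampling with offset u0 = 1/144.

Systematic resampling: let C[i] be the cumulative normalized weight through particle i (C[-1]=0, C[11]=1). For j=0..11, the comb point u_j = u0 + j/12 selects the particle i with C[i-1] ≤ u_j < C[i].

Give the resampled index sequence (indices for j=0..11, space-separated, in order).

0 0 1 1 2 3 4 7 8 9 10 11

C = [1/6, 1/3, 19/54, 23/54, 14/27, 14/27, 31/54, 11/18, 20/27, 41/54, 49/54, 1]
j=0: u_0=1/144 ∈ [0, 1/6) → index 0
j=1: u_1=13/144 ∈ [0, 1/6) → index 0
j=2: u_2=25/144 ∈ [1/6, 1/3) → index 1
j=3: u_3=37/144 ∈ [1/6, 1/3) → index 1
j=4: u_4=49/144 ∈ [1/3, 19/54) → index 2
j=5: u_5=61/144 ∈ [19/54, 23/54) → index 3
j=6: u_6=73/144 ∈ [23/54, 14/27) → index 4
j=7: u_7=85/144 ∈ [31/54, 11/18) → index 7
j=8: u_8=97/144 ∈ [11/18, 20/27) → index 8
j=9: u_9=109/144 ∈ [20/27, 41/54) → index 9
j=10: u_10=121/144 ∈ [41/54, 49/54) → index 10
j=11: u_11=133/144 ∈ [49/54, 1) → index 11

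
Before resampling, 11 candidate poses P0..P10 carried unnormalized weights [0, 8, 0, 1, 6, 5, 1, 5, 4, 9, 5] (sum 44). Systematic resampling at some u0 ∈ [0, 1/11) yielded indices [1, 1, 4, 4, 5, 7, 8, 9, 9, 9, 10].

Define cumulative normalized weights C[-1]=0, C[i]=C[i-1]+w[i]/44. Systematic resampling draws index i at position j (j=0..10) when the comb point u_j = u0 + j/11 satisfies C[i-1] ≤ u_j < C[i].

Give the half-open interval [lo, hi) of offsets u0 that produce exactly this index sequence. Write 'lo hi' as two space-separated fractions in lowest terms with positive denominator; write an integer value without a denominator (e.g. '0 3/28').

1/22 3/44

C = [0, 2/11, 2/11, 9/44, 15/44, 5/11, 21/44, 13/22, 15/22, 39/44, 1]
j=0 picked index 1: u0 ∈ [0, 2/11)
j=1 picked index 1: u0 ∈ [-1/11, 1/11)
j=2 picked index 4: u0 ∈ [1/44, 7/44)
j=3 picked index 4: u0 ∈ [-3/44, 3/44)
j=4 picked index 5: u0 ∈ [-1/44, 1/11)
j=5 picked index 7: u0 ∈ [1/44, 3/22)
j=6 picked index 8: u0 ∈ [1/22, 3/22)
j=7 picked index 9: u0 ∈ [1/22, 1/4)
j=8 picked index 9: u0 ∈ [-1/22, 7/44)
j=9 picked index 9: u0 ∈ [-3/22, 3/44)
j=10 picked index 10: u0 ∈ [-1/44, 1/11)
intersection: [1/22, 3/44)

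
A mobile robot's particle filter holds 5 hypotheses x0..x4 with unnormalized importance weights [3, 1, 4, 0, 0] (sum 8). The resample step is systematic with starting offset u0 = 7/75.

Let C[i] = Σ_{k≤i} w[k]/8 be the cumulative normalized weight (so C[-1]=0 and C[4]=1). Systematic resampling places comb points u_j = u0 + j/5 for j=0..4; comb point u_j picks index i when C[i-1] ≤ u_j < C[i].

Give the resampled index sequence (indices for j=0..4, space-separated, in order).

C = [3/8, 1/2, 1, 1, 1]
j=0: u_0=7/75 ∈ [0, 3/8) → index 0
j=1: u_1=22/75 ∈ [0, 3/8) → index 0
j=2: u_2=37/75 ∈ [3/8, 1/2) → index 1
j=3: u_3=52/75 ∈ [1/2, 1) → index 2
j=4: u_4=67/75 ∈ [1/2, 1) → index 2

0 0 1 2 2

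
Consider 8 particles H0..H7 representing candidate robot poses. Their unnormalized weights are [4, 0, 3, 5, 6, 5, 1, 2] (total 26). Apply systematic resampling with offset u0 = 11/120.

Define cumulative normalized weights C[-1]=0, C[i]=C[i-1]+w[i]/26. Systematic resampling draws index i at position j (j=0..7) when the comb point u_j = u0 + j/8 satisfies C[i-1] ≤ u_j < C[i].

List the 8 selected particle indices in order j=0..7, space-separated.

0 2 3 4 4 5 5 7

C = [2/13, 2/13, 7/26, 6/13, 9/13, 23/26, 12/13, 1]
j=0: u_0=11/120 ∈ [0, 2/13) → index 0
j=1: u_1=13/60 ∈ [2/13, 7/26) → index 2
j=2: u_2=41/120 ∈ [7/26, 6/13) → index 3
j=3: u_3=7/15 ∈ [6/13, 9/13) → index 4
j=4: u_4=71/120 ∈ [6/13, 9/13) → index 4
j=5: u_5=43/60 ∈ [9/13, 23/26) → index 5
j=6: u_6=101/120 ∈ [9/13, 23/26) → index 5
j=7: u_7=29/30 ∈ [12/13, 1) → index 7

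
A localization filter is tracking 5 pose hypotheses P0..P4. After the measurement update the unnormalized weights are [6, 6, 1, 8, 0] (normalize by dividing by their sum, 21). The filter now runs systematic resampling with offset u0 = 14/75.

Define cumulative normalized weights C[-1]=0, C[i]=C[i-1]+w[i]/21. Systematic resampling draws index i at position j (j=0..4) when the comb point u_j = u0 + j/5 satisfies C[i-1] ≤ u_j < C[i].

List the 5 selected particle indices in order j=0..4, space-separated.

C = [2/7, 4/7, 13/21, 1, 1]
j=0: u_0=14/75 ∈ [0, 2/7) → index 0
j=1: u_1=29/75 ∈ [2/7, 4/7) → index 1
j=2: u_2=44/75 ∈ [4/7, 13/21) → index 2
j=3: u_3=59/75 ∈ [13/21, 1) → index 3
j=4: u_4=74/75 ∈ [13/21, 1) → index 3

0 1 2 3 3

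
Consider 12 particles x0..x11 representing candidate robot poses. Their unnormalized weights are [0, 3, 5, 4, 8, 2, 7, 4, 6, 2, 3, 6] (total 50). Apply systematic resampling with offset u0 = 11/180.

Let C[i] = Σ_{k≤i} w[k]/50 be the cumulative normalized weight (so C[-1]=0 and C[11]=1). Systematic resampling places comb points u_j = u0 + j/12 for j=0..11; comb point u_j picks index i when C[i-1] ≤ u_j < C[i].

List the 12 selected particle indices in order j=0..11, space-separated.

C = [0, 3/50, 4/25, 6/25, 2/5, 11/25, 29/50, 33/50, 39/50, 41/50, 22/25, 1]
j=0: u_0=11/180 ∈ [3/50, 4/25) → index 2
j=1: u_1=13/90 ∈ [3/50, 4/25) → index 2
j=2: u_2=41/180 ∈ [4/25, 6/25) → index 3
j=3: u_3=14/45 ∈ [6/25, 2/5) → index 4
j=4: u_4=71/180 ∈ [6/25, 2/5) → index 4
j=5: u_5=43/90 ∈ [11/25, 29/50) → index 6
j=6: u_6=101/180 ∈ [11/25, 29/50) → index 6
j=7: u_7=29/45 ∈ [29/50, 33/50) → index 7
j=8: u_8=131/180 ∈ [33/50, 39/50) → index 8
j=9: u_9=73/90 ∈ [39/50, 41/50) → index 9
j=10: u_10=161/180 ∈ [22/25, 1) → index 11
j=11: u_11=44/45 ∈ [22/25, 1) → index 11

2 2 3 4 4 6 6 7 8 9 11 11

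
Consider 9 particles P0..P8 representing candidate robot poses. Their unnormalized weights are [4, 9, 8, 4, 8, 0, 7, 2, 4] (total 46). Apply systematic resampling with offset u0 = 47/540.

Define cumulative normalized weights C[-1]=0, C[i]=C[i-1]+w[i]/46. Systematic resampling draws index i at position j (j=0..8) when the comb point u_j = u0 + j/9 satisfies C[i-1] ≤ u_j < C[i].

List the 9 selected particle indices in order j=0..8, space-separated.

1 1 2 2 3 4 6 6 8

C = [2/23, 13/46, 21/46, 25/46, 33/46, 33/46, 20/23, 21/23, 1]
j=0: u_0=47/540 ∈ [2/23, 13/46) → index 1
j=1: u_1=107/540 ∈ [2/23, 13/46) → index 1
j=2: u_2=167/540 ∈ [13/46, 21/46) → index 2
j=3: u_3=227/540 ∈ [13/46, 21/46) → index 2
j=4: u_4=287/540 ∈ [21/46, 25/46) → index 3
j=5: u_5=347/540 ∈ [25/46, 33/46) → index 4
j=6: u_6=407/540 ∈ [33/46, 20/23) → index 6
j=7: u_7=467/540 ∈ [33/46, 20/23) → index 6
j=8: u_8=527/540 ∈ [21/23, 1) → index 8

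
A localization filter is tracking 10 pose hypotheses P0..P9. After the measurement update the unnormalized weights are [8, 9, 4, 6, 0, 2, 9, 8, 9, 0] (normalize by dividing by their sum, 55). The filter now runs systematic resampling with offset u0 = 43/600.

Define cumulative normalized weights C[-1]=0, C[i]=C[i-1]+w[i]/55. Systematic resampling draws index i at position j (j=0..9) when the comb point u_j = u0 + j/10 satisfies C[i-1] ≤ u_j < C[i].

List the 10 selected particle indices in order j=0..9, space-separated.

C = [8/55, 17/55, 21/55, 27/55, 27/55, 29/55, 38/55, 46/55, 1, 1]
j=0: u_0=43/600 ∈ [0, 8/55) → index 0
j=1: u_1=103/600 ∈ [8/55, 17/55) → index 1
j=2: u_2=163/600 ∈ [8/55, 17/55) → index 1
j=3: u_3=223/600 ∈ [17/55, 21/55) → index 2
j=4: u_4=283/600 ∈ [21/55, 27/55) → index 3
j=5: u_5=343/600 ∈ [29/55, 38/55) → index 6
j=6: u_6=403/600 ∈ [29/55, 38/55) → index 6
j=7: u_7=463/600 ∈ [38/55, 46/55) → index 7
j=8: u_8=523/600 ∈ [46/55, 1) → index 8
j=9: u_9=583/600 ∈ [46/55, 1) → index 8

0 1 1 2 3 6 6 7 8 8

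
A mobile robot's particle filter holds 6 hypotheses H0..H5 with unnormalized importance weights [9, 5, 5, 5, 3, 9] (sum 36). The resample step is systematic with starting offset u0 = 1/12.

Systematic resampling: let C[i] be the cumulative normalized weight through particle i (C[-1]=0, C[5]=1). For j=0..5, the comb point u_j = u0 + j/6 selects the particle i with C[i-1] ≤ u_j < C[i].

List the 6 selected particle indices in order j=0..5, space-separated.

C = [1/4, 7/18, 19/36, 2/3, 3/4, 1]
j=0: u_0=1/12 ∈ [0, 1/4) → index 0
j=1: u_1=1/4 ∈ [1/4, 7/18) → index 1
j=2: u_2=5/12 ∈ [7/18, 19/36) → index 2
j=3: u_3=7/12 ∈ [19/36, 2/3) → index 3
j=4: u_4=3/4 ∈ [3/4, 1) → index 5
j=5: u_5=11/12 ∈ [3/4, 1) → index 5

0 1 2 3 5 5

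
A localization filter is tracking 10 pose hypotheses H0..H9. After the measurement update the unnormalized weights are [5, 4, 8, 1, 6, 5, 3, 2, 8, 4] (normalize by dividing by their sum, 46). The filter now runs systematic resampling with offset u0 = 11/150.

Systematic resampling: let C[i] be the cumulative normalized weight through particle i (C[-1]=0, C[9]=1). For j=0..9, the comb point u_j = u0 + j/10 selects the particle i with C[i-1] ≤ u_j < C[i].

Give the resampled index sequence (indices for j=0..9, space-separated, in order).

0 1 2 3 4 5 6 8 8 9

C = [5/46, 9/46, 17/46, 9/23, 12/23, 29/46, 16/23, 17/23, 21/23, 1]
j=0: u_0=11/150 ∈ [0, 5/46) → index 0
j=1: u_1=13/75 ∈ [5/46, 9/46) → index 1
j=2: u_2=41/150 ∈ [9/46, 17/46) → index 2
j=3: u_3=28/75 ∈ [17/46, 9/23) → index 3
j=4: u_4=71/150 ∈ [9/23, 12/23) → index 4
j=5: u_5=43/75 ∈ [12/23, 29/46) → index 5
j=6: u_6=101/150 ∈ [29/46, 16/23) → index 6
j=7: u_7=58/75 ∈ [17/23, 21/23) → index 8
j=8: u_8=131/150 ∈ [17/23, 21/23) → index 8
j=9: u_9=73/75 ∈ [21/23, 1) → index 9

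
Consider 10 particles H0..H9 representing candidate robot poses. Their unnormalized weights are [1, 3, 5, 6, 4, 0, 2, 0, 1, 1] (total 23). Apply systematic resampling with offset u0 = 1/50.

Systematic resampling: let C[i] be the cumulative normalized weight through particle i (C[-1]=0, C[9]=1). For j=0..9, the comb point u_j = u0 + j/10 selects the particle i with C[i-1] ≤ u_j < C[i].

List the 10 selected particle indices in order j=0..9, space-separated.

C = [1/23, 4/23, 9/23, 15/23, 19/23, 19/23, 21/23, 21/23, 22/23, 1]
j=0: u_0=1/50 ∈ [0, 1/23) → index 0
j=1: u_1=3/25 ∈ [1/23, 4/23) → index 1
j=2: u_2=11/50 ∈ [4/23, 9/23) → index 2
j=3: u_3=8/25 ∈ [4/23, 9/23) → index 2
j=4: u_4=21/50 ∈ [9/23, 15/23) → index 3
j=5: u_5=13/25 ∈ [9/23, 15/23) → index 3
j=6: u_6=31/50 ∈ [9/23, 15/23) → index 3
j=7: u_7=18/25 ∈ [15/23, 19/23) → index 4
j=8: u_8=41/50 ∈ [15/23, 19/23) → index 4
j=9: u_9=23/25 ∈ [21/23, 22/23) → index 8

0 1 2 2 3 3 3 4 4 8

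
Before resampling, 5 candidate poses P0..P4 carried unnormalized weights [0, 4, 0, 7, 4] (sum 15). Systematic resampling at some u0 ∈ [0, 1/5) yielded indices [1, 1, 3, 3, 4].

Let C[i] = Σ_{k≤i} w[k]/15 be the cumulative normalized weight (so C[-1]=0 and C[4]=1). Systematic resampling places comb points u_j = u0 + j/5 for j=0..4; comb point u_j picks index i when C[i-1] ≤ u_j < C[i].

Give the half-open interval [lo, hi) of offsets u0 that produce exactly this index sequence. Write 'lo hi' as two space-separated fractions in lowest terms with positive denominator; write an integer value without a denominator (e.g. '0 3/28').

C = [0, 4/15, 4/15, 11/15, 1]
j=0 picked index 1: u0 ∈ [0, 4/15)
j=1 picked index 1: u0 ∈ [-1/5, 1/15)
j=2 picked index 3: u0 ∈ [-2/15, 1/3)
j=3 picked index 3: u0 ∈ [-1/3, 2/15)
j=4 picked index 4: u0 ∈ [-1/15, 1/5)
intersection: [0, 1/15)

0 1/15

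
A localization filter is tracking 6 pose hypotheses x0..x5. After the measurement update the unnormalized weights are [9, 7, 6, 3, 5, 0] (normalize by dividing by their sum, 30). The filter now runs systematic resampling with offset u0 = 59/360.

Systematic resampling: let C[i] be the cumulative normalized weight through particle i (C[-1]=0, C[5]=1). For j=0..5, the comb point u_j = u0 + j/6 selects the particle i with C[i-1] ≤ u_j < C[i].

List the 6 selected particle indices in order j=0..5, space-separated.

0 1 1 2 3 4

C = [3/10, 8/15, 11/15, 5/6, 1, 1]
j=0: u_0=59/360 ∈ [0, 3/10) → index 0
j=1: u_1=119/360 ∈ [3/10, 8/15) → index 1
j=2: u_2=179/360 ∈ [3/10, 8/15) → index 1
j=3: u_3=239/360 ∈ [8/15, 11/15) → index 2
j=4: u_4=299/360 ∈ [11/15, 5/6) → index 3
j=5: u_5=359/360 ∈ [5/6, 1) → index 4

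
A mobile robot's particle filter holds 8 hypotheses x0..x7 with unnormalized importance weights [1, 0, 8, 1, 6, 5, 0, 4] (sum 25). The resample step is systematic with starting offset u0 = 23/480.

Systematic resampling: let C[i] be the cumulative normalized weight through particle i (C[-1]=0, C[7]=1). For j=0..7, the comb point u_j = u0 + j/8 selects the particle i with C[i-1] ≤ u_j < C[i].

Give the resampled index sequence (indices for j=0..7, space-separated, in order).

2 2 2 4 4 5 5 7

C = [1/25, 1/25, 9/25, 2/5, 16/25, 21/25, 21/25, 1]
j=0: u_0=23/480 ∈ [1/25, 9/25) → index 2
j=1: u_1=83/480 ∈ [1/25, 9/25) → index 2
j=2: u_2=143/480 ∈ [1/25, 9/25) → index 2
j=3: u_3=203/480 ∈ [2/5, 16/25) → index 4
j=4: u_4=263/480 ∈ [2/5, 16/25) → index 4
j=5: u_5=323/480 ∈ [16/25, 21/25) → index 5
j=6: u_6=383/480 ∈ [16/25, 21/25) → index 5
j=7: u_7=443/480 ∈ [21/25, 1) → index 7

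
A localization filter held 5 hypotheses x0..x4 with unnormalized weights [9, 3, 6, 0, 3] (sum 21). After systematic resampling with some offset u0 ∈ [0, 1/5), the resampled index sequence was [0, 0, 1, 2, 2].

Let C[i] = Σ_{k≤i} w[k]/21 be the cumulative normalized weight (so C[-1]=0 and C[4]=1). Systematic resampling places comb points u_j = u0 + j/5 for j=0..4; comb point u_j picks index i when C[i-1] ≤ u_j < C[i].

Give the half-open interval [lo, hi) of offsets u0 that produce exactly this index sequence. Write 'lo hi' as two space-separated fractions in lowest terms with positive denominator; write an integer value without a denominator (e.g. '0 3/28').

C = [3/7, 4/7, 6/7, 6/7, 1]
j=0 picked index 0: u0 ∈ [0, 3/7)
j=1 picked index 0: u0 ∈ [-1/5, 8/35)
j=2 picked index 1: u0 ∈ [1/35, 6/35)
j=3 picked index 2: u0 ∈ [-1/35, 9/35)
j=4 picked index 2: u0 ∈ [-8/35, 2/35)
intersection: [1/35, 2/35)

1/35 2/35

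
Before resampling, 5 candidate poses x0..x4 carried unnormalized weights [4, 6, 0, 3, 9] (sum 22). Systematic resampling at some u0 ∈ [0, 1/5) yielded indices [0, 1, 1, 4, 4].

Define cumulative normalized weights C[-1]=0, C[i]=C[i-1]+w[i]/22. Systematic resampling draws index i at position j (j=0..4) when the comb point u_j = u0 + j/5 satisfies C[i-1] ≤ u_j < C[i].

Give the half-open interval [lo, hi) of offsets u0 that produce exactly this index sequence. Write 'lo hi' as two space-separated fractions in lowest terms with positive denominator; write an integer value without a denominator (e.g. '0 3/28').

0 3/55

C = [2/11, 5/11, 5/11, 13/22, 1]
j=0 picked index 0: u0 ∈ [0, 2/11)
j=1 picked index 1: u0 ∈ [-1/55, 14/55)
j=2 picked index 1: u0 ∈ [-12/55, 3/55)
j=3 picked index 4: u0 ∈ [-1/110, 2/5)
j=4 picked index 4: u0 ∈ [-23/110, 1/5)
intersection: [0, 3/55)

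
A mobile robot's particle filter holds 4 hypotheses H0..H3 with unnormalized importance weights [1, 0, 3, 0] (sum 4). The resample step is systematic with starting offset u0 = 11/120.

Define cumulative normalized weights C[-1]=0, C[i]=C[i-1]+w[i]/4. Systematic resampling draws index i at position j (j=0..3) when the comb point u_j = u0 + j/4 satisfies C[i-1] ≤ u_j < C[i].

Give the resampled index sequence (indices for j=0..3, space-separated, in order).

C = [1/4, 1/4, 1, 1]
j=0: u_0=11/120 ∈ [0, 1/4) → index 0
j=1: u_1=41/120 ∈ [1/4, 1) → index 2
j=2: u_2=71/120 ∈ [1/4, 1) → index 2
j=3: u_3=101/120 ∈ [1/4, 1) → index 2

0 2 2 2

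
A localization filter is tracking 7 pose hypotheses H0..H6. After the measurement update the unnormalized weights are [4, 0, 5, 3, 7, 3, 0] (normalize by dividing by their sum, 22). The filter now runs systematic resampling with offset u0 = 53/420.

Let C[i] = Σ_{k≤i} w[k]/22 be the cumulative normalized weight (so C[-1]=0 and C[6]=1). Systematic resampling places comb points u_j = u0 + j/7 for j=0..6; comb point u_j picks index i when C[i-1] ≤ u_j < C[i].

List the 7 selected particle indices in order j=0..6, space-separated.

0 2 3 4 4 4 5

C = [2/11, 2/11, 9/22, 6/11, 19/22, 1, 1]
j=0: u_0=53/420 ∈ [0, 2/11) → index 0
j=1: u_1=113/420 ∈ [2/11, 9/22) → index 2
j=2: u_2=173/420 ∈ [9/22, 6/11) → index 3
j=3: u_3=233/420 ∈ [6/11, 19/22) → index 4
j=4: u_4=293/420 ∈ [6/11, 19/22) → index 4
j=5: u_5=353/420 ∈ [6/11, 19/22) → index 4
j=6: u_6=59/60 ∈ [19/22, 1) → index 5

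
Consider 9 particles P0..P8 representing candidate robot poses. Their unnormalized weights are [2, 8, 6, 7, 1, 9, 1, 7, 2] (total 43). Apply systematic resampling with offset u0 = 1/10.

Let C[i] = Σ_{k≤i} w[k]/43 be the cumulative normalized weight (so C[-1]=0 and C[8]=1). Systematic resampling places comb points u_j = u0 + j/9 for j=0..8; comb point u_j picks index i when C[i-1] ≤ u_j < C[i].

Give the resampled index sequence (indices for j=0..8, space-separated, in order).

C = [2/43, 10/43, 16/43, 23/43, 24/43, 33/43, 34/43, 41/43, 1]
j=0: u_0=1/10 ∈ [2/43, 10/43) → index 1
j=1: u_1=19/90 ∈ [2/43, 10/43) → index 1
j=2: u_2=29/90 ∈ [10/43, 16/43) → index 2
j=3: u_3=13/30 ∈ [16/43, 23/43) → index 3
j=4: u_4=49/90 ∈ [23/43, 24/43) → index 4
j=5: u_5=59/90 ∈ [24/43, 33/43) → index 5
j=6: u_6=23/30 ∈ [24/43, 33/43) → index 5
j=7: u_7=79/90 ∈ [34/43, 41/43) → index 7
j=8: u_8=89/90 ∈ [41/43, 1) → index 8

1 1 2 3 4 5 5 7 8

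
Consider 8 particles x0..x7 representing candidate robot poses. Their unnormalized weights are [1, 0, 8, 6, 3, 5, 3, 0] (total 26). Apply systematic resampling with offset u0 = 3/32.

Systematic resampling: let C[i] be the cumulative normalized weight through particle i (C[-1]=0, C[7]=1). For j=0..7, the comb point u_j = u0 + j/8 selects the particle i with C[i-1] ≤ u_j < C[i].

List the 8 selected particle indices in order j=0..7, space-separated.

C = [1/26, 1/26, 9/26, 15/26, 9/13, 23/26, 1, 1]
j=0: u_0=3/32 ∈ [1/26, 9/26) → index 2
j=1: u_1=7/32 ∈ [1/26, 9/26) → index 2
j=2: u_2=11/32 ∈ [1/26, 9/26) → index 2
j=3: u_3=15/32 ∈ [9/26, 15/26) → index 3
j=4: u_4=19/32 ∈ [15/26, 9/13) → index 4
j=5: u_5=23/32 ∈ [9/13, 23/26) → index 5
j=6: u_6=27/32 ∈ [9/13, 23/26) → index 5
j=7: u_7=31/32 ∈ [23/26, 1) → index 6

2 2 2 3 4 5 5 6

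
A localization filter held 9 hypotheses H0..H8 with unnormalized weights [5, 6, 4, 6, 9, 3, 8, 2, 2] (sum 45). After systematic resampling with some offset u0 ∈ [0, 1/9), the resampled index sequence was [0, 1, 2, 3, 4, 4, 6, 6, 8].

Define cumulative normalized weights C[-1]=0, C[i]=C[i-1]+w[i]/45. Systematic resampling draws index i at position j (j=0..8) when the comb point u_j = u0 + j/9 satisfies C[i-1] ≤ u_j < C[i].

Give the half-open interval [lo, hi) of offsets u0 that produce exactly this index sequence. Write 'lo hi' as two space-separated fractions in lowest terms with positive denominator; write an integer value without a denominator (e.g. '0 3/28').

C = [1/9, 11/45, 1/3, 7/15, 2/3, 11/15, 41/45, 43/45, 1]
j=0 picked index 0: u0 ∈ [0, 1/9)
j=1 picked index 1: u0 ∈ [0, 2/15)
j=2 picked index 2: u0 ∈ [1/45, 1/9)
j=3 picked index 3: u0 ∈ [0, 2/15)
j=4 picked index 4: u0 ∈ [1/45, 2/9)
j=5 picked index 4: u0 ∈ [-4/45, 1/9)
j=6 picked index 6: u0 ∈ [1/15, 11/45)
j=7 picked index 6: u0 ∈ [-2/45, 2/15)
j=8 picked index 8: u0 ∈ [1/15, 1/9)
intersection: [1/15, 1/9)

1/15 1/9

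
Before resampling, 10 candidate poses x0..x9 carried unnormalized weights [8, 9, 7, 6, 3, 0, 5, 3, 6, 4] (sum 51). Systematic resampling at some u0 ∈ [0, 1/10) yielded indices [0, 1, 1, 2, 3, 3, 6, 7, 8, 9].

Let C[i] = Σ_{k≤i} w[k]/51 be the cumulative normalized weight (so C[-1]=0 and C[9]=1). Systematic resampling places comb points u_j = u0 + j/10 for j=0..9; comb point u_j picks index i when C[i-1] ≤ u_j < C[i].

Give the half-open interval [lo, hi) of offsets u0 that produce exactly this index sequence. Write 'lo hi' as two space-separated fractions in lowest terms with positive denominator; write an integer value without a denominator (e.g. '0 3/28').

6/85 3/34

C = [8/51, 1/3, 8/17, 10/17, 11/17, 11/17, 38/51, 41/51, 47/51, 1]
j=0 picked index 0: u0 ∈ [0, 8/51)
j=1 picked index 1: u0 ∈ [29/510, 7/30)
j=2 picked index 1: u0 ∈ [-11/255, 2/15)
j=3 picked index 2: u0 ∈ [1/30, 29/170)
j=4 picked index 3: u0 ∈ [6/85, 16/85)
j=5 picked index 3: u0 ∈ [-1/34, 3/34)
j=6 picked index 6: u0 ∈ [4/85, 37/255)
j=7 picked index 7: u0 ∈ [23/510, 53/510)
j=8 picked index 8: u0 ∈ [1/255, 31/255)
j=9 picked index 9: u0 ∈ [11/510, 1/10)
intersection: [6/85, 3/34)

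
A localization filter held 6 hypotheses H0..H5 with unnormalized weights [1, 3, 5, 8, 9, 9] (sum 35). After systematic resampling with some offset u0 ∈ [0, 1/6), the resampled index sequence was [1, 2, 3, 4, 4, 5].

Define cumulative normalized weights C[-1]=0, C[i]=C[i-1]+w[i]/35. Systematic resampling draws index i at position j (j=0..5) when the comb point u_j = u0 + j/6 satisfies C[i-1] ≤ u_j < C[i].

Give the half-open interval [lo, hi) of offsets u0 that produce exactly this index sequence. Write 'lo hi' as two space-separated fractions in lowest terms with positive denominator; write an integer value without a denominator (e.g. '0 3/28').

C = [1/35, 4/35, 9/35, 17/35, 26/35, 1]
j=0 picked index 1: u0 ∈ [1/35, 4/35)
j=1 picked index 2: u0 ∈ [-11/210, 19/210)
j=2 picked index 3: u0 ∈ [-8/105, 16/105)
j=3 picked index 4: u0 ∈ [-1/70, 17/70)
j=4 picked index 4: u0 ∈ [-19/105, 8/105)
j=5 picked index 5: u0 ∈ [-19/210, 1/6)
intersection: [1/35, 8/105)

1/35 8/105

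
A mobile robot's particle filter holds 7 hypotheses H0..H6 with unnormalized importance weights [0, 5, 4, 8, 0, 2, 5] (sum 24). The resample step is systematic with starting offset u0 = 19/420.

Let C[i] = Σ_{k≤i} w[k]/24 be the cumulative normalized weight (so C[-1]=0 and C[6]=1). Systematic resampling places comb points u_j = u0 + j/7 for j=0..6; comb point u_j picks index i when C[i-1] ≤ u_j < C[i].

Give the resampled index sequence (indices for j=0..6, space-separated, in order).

1 1 2 3 3 5 6

C = [0, 5/24, 3/8, 17/24, 17/24, 19/24, 1]
j=0: u_0=19/420 ∈ [0, 5/24) → index 1
j=1: u_1=79/420 ∈ [0, 5/24) → index 1
j=2: u_2=139/420 ∈ [5/24, 3/8) → index 2
j=3: u_3=199/420 ∈ [3/8, 17/24) → index 3
j=4: u_4=37/60 ∈ [3/8, 17/24) → index 3
j=5: u_5=319/420 ∈ [17/24, 19/24) → index 5
j=6: u_6=379/420 ∈ [19/24, 1) → index 6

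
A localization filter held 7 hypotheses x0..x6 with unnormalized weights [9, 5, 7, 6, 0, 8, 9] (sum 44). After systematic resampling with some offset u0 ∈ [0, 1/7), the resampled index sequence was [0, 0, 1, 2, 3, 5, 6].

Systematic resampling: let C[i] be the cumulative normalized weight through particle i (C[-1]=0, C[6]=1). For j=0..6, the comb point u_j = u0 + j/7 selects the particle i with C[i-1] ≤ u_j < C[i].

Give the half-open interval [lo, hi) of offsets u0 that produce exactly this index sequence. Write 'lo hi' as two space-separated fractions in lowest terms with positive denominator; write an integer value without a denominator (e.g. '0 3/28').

0 5/154

C = [9/44, 7/22, 21/44, 27/44, 27/44, 35/44, 1]
j=0 picked index 0: u0 ∈ [0, 9/44)
j=1 picked index 0: u0 ∈ [-1/7, 19/308)
j=2 picked index 1: u0 ∈ [-25/308, 5/154)
j=3 picked index 2: u0 ∈ [-17/154, 15/308)
j=4 picked index 3: u0 ∈ [-29/308, 13/308)
j=5 picked index 5: u0 ∈ [-31/308, 25/308)
j=6 picked index 6: u0 ∈ [-19/308, 1/7)
intersection: [0, 5/154)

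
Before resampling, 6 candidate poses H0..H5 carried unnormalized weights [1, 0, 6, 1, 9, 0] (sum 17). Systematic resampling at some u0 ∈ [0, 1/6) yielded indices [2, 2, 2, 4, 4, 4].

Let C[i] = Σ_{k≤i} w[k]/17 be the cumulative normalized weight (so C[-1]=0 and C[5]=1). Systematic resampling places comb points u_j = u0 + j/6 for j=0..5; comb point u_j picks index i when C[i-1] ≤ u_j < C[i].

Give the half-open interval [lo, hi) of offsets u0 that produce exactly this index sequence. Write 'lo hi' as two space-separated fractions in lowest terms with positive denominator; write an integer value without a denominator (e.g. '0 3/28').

1/17 4/51

C = [1/17, 1/17, 7/17, 8/17, 1, 1]
j=0 picked index 2: u0 ∈ [1/17, 7/17)
j=1 picked index 2: u0 ∈ [-11/102, 25/102)
j=2 picked index 2: u0 ∈ [-14/51, 4/51)
j=3 picked index 4: u0 ∈ [-1/34, 1/2)
j=4 picked index 4: u0 ∈ [-10/51, 1/3)
j=5 picked index 4: u0 ∈ [-37/102, 1/6)
intersection: [1/17, 4/51)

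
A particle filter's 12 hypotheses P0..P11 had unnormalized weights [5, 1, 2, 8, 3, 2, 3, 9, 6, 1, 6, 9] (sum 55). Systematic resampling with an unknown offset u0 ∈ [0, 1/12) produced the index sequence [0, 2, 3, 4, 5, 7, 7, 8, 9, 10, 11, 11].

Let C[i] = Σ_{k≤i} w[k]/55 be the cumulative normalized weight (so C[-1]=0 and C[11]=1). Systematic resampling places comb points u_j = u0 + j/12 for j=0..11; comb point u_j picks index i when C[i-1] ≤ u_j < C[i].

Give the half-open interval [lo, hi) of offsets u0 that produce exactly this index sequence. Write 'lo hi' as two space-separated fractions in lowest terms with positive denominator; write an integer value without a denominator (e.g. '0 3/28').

C = [1/11, 6/55, 8/55, 16/55, 19/55, 21/55, 24/55, 3/5, 39/55, 8/11, 46/55, 1]
j=0 picked index 0: u0 ∈ [0, 1/11)
j=1 picked index 2: u0 ∈ [17/660, 41/660)
j=2 picked index 3: u0 ∈ [-7/330, 41/330)
j=3 picked index 4: u0 ∈ [9/220, 21/220)
j=4 picked index 5: u0 ∈ [2/165, 8/165)
j=5 picked index 7: u0 ∈ [13/660, 11/60)
j=6 picked index 7: u0 ∈ [-7/110, 1/10)
j=7 picked index 8: u0 ∈ [1/60, 83/660)
j=8 picked index 9: u0 ∈ [7/165, 2/33)
j=9 picked index 10: u0 ∈ [-1/44, 19/220)
j=10 picked index 11: u0 ∈ [1/330, 1/6)
j=11 picked index 11: u0 ∈ [-53/660, 1/12)
intersection: [7/165, 8/165)

7/165 8/165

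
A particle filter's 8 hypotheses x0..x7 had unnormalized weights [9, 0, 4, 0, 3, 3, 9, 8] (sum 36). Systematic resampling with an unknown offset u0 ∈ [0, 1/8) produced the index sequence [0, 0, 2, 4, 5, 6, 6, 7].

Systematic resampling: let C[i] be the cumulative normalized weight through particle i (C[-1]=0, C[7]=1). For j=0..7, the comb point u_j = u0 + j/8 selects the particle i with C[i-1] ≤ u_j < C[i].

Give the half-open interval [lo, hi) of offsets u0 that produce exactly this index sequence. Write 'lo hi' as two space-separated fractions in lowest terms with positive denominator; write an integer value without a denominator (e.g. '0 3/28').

C = [1/4, 1/4, 13/36, 13/36, 4/9, 19/36, 7/9, 1]
j=0 picked index 0: u0 ∈ [0, 1/4)
j=1 picked index 0: u0 ∈ [-1/8, 1/8)
j=2 picked index 2: u0 ∈ [0, 1/9)
j=3 picked index 4: u0 ∈ [-1/72, 5/72)
j=4 picked index 5: u0 ∈ [-1/18, 1/36)
j=5 picked index 6: u0 ∈ [-7/72, 11/72)
j=6 picked index 6: u0 ∈ [-2/9, 1/36)
j=7 picked index 7: u0 ∈ [-7/72, 1/8)
intersection: [0, 1/36)

0 1/36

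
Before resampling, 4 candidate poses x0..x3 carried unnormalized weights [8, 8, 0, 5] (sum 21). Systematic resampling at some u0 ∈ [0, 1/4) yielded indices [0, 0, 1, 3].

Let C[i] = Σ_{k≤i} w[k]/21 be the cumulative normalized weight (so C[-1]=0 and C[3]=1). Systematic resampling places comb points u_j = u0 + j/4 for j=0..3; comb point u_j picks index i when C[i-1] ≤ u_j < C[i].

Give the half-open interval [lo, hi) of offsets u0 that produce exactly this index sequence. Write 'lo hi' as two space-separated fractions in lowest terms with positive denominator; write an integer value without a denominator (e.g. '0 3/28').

1/84 11/84

C = [8/21, 16/21, 16/21, 1]
j=0 picked index 0: u0 ∈ [0, 8/21)
j=1 picked index 0: u0 ∈ [-1/4, 11/84)
j=2 picked index 1: u0 ∈ [-5/42, 11/42)
j=3 picked index 3: u0 ∈ [1/84, 1/4)
intersection: [1/84, 11/84)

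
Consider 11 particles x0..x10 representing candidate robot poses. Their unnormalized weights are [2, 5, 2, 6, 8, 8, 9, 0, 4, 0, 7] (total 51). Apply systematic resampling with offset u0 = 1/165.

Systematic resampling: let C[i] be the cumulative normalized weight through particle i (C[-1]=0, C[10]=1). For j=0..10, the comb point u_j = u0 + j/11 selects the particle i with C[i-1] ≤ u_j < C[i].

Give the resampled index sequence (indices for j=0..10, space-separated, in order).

0 1 3 3 4 5 5 6 6 8 10

C = [2/51, 7/51, 3/17, 5/17, 23/51, 31/51, 40/51, 40/51, 44/51, 44/51, 1]
j=0: u_0=1/165 ∈ [0, 2/51) → index 0
j=1: u_1=16/165 ∈ [2/51, 7/51) → index 1
j=2: u_2=31/165 ∈ [3/17, 5/17) → index 3
j=3: u_3=46/165 ∈ [3/17, 5/17) → index 3
j=4: u_4=61/165 ∈ [5/17, 23/51) → index 4
j=5: u_5=76/165 ∈ [23/51, 31/51) → index 5
j=6: u_6=91/165 ∈ [23/51, 31/51) → index 5
j=7: u_7=106/165 ∈ [31/51, 40/51) → index 6
j=8: u_8=11/15 ∈ [31/51, 40/51) → index 6
j=9: u_9=136/165 ∈ [40/51, 44/51) → index 8
j=10: u_10=151/165 ∈ [44/51, 1) → index 10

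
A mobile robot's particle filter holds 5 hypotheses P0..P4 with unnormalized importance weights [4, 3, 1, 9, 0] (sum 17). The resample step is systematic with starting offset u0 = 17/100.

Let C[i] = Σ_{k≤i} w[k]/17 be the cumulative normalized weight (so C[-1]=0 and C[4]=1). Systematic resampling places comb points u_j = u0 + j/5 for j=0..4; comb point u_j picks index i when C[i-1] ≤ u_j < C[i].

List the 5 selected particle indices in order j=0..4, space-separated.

C = [4/17, 7/17, 8/17, 1, 1]
j=0: u_0=17/100 ∈ [0, 4/17) → index 0
j=1: u_1=37/100 ∈ [4/17, 7/17) → index 1
j=2: u_2=57/100 ∈ [8/17, 1) → index 3
j=3: u_3=77/100 ∈ [8/17, 1) → index 3
j=4: u_4=97/100 ∈ [8/17, 1) → index 3

0 1 3 3 3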